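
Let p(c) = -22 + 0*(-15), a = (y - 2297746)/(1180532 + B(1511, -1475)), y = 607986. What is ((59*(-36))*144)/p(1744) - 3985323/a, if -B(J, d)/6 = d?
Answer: 26199598730763/9293680 ≈ 2.8191e+6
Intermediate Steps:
B(J, d) = -6*d
a = -844880/594691 (a = (607986 - 2297746)/(1180532 - 6*(-1475)) = -1689760/(1180532 + 8850) = -1689760/1189382 = -1689760*1/1189382 = -844880/594691 ≈ -1.4207)
p(c) = -22 (p(c) = -22 + 0 = -22)
((59*(-36))*144)/p(1744) - 3985323/a = ((59*(-36))*144)/(-22) - 3985323/(-844880/594691) = -2124*144*(-1/22) - 3985323*(-594691/844880) = -305856*(-1/22) + 2370035720193/844880 = 152928/11 + 2370035720193/844880 = 26199598730763/9293680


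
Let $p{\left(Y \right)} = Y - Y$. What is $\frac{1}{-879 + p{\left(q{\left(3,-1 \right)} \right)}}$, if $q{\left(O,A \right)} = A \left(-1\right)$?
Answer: $- \frac{1}{879} \approx -0.0011377$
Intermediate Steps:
$q{\left(O,A \right)} = - A$
$p{\left(Y \right)} = 0$
$\frac{1}{-879 + p{\left(q{\left(3,-1 \right)} \right)}} = \frac{1}{-879 + 0} = \frac{1}{-879} = - \frac{1}{879}$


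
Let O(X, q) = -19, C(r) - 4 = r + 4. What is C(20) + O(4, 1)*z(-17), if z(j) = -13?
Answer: 275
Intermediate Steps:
C(r) = 8 + r (C(r) = 4 + (r + 4) = 4 + (4 + r) = 8 + r)
C(20) + O(4, 1)*z(-17) = (8 + 20) - 19*(-13) = 28 + 247 = 275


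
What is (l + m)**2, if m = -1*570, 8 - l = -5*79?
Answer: 27889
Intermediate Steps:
l = 403 (l = 8 - (-5)*79 = 8 - 1*(-395) = 8 + 395 = 403)
m = -570
(l + m)**2 = (403 - 570)**2 = (-167)**2 = 27889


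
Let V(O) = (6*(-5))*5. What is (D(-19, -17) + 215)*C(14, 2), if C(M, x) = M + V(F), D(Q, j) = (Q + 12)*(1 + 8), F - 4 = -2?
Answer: -20672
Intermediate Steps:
F = 2 (F = 4 - 2 = 2)
D(Q, j) = 108 + 9*Q (D(Q, j) = (12 + Q)*9 = 108 + 9*Q)
V(O) = -150 (V(O) = -30*5 = -150)
C(M, x) = -150 + M (C(M, x) = M - 150 = -150 + M)
(D(-19, -17) + 215)*C(14, 2) = ((108 + 9*(-19)) + 215)*(-150 + 14) = ((108 - 171) + 215)*(-136) = (-63 + 215)*(-136) = 152*(-136) = -20672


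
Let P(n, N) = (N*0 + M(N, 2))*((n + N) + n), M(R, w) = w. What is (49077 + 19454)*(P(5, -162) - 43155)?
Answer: -2978288729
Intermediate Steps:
P(n, N) = 2*N + 4*n (P(n, N) = (N*0 + 2)*((n + N) + n) = (0 + 2)*((N + n) + n) = 2*(N + 2*n) = 2*N + 4*n)
(49077 + 19454)*(P(5, -162) - 43155) = (49077 + 19454)*((2*(-162) + 4*5) - 43155) = 68531*((-324 + 20) - 43155) = 68531*(-304 - 43155) = 68531*(-43459) = -2978288729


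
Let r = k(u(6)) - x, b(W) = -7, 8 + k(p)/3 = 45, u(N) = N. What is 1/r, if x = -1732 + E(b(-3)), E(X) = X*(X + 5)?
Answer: 1/1829 ≈ 0.00054675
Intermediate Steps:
k(p) = 111 (k(p) = -24 + 3*45 = -24 + 135 = 111)
E(X) = X*(5 + X)
x = -1718 (x = -1732 - 7*(5 - 7) = -1732 - 7*(-2) = -1732 + 14 = -1718)
r = 1829 (r = 111 - 1*(-1718) = 111 + 1718 = 1829)
1/r = 1/1829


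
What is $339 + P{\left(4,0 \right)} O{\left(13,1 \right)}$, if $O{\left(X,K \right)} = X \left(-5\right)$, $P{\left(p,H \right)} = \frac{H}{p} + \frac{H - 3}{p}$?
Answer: $\frac{1551}{4} \approx 387.75$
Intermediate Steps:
$P{\left(p,H \right)} = \frac{H}{p} + \frac{-3 + H}{p}$ ($P{\left(p,H \right)} = \frac{H}{p} + \frac{H - 3}{p} = \frac{H}{p} + \frac{-3 + H}{p}$)
$O{\left(X,K \right)} = - 5 X$
$339 + P{\left(4,0 \right)} O{\left(13,1 \right)} = 339 + \frac{-3 + 2 \cdot 0}{4} \left(\left(-5\right) 13\right) = 339 + \frac{-3 + 0}{4} \left(-65\right) = 339 + \frac{1}{4} \left(-3\right) \left(-65\right) = 339 - - \frac{195}{4} = 339 + \frac{195}{4} = \frac{1551}{4}$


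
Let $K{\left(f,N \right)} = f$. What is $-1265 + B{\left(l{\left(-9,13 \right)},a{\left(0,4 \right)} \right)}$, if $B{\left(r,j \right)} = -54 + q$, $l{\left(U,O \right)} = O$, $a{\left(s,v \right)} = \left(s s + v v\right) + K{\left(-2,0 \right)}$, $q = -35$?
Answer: $-1354$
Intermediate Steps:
$a{\left(s,v \right)} = -2 + s^{2} + v^{2}$ ($a{\left(s,v \right)} = \left(s s + v v\right) - 2 = \left(s^{2} + v^{2}\right) - 2 = -2 + s^{2} + v^{2}$)
$B{\left(r,j \right)} = -89$ ($B{\left(r,j \right)} = -54 - 35 = -89$)
$-1265 + B{\left(l{\left(-9,13 \right)},a{\left(0,4 \right)} \right)} = -1265 - 89 = -1354$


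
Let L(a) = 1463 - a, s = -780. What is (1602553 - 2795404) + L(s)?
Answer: -1190608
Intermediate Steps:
(1602553 - 2795404) + L(s) = (1602553 - 2795404) + (1463 - 1*(-780)) = -1192851 + (1463 + 780) = -1192851 + 2243 = -1190608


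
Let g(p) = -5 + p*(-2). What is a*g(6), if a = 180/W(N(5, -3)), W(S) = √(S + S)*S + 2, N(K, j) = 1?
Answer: -3060 + 1530*√2 ≈ -896.25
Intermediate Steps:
g(p) = -5 - 2*p
W(S) = 2 + √2*S^(3/2) (W(S) = √(2*S)*S + 2 = (√2*√S)*S + 2 = √2*S^(3/2) + 2 = 2 + √2*S^(3/2))
a = 180/(2 + √2) (a = 180/(2 + √2*1^(3/2)) = 180/(2 + √2*1) = 180/(2 + √2) ≈ 52.721)
a*g(6) = (180 - 90*√2)*(-5 - 2*6) = (180 - 90*√2)*(-5 - 12) = (180 - 90*√2)*(-17) = -3060 + 1530*√2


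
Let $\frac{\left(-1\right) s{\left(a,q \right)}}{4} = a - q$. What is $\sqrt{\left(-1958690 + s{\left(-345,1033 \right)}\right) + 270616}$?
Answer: $7 i \sqrt{34338} \approx 1297.1 i$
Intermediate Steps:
$s{\left(a,q \right)} = - 4 a + 4 q$ ($s{\left(a,q \right)} = - 4 \left(a - q\right) = - 4 a + 4 q$)
$\sqrt{\left(-1958690 + s{\left(-345,1033 \right)}\right) + 270616} = \sqrt{\left(-1958690 + \left(\left(-4\right) \left(-345\right) + 4 \cdot 1033\right)\right) + 270616} = \sqrt{\left(-1958690 + \left(1380 + 4132\right)\right) + 270616} = \sqrt{\left(-1958690 + 5512\right) + 270616} = \sqrt{-1953178 + 270616} = \sqrt{-1682562} = 7 i \sqrt{34338}$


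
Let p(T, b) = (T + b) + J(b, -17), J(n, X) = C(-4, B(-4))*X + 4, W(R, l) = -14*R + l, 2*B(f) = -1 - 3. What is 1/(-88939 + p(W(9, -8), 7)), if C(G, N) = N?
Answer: -1/89028 ≈ -1.1232e-5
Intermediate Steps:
B(f) = -2 (B(f) = (-1 - 3)/2 = (½)*(-4) = -2)
W(R, l) = l - 14*R
J(n, X) = 4 - 2*X (J(n, X) = -2*X + 4 = 4 - 2*X)
p(T, b) = 38 + T + b (p(T, b) = (T + b) + (4 - 2*(-17)) = (T + b) + (4 + 34) = (T + b) + 38 = 38 + T + b)
1/(-88939 + p(W(9, -8), 7)) = 1/(-88939 + (38 + (-8 - 14*9) + 7)) = 1/(-88939 + (38 + (-8 - 126) + 7)) = 1/(-88939 + (38 - 134 + 7)) = 1/(-88939 - 89) = 1/(-89028) = -1/89028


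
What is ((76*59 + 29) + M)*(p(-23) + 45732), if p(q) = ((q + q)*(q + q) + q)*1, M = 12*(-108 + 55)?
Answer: 185417525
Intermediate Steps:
M = -636 (M = 12*(-53) = -636)
p(q) = q + 4*q**2 (p(q) = ((2*q)*(2*q) + q)*1 = (4*q**2 + q)*1 = (q + 4*q**2)*1 = q + 4*q**2)
((76*59 + 29) + M)*(p(-23) + 45732) = ((76*59 + 29) - 636)*(-23*(1 + 4*(-23)) + 45732) = ((4484 + 29) - 636)*(-23*(1 - 92) + 45732) = (4513 - 636)*(-23*(-91) + 45732) = 3877*(2093 + 45732) = 3877*47825 = 185417525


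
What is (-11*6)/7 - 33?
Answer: -297/7 ≈ -42.429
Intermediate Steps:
(-11*6)/7 - 33 = (1/7)*(-66) - 33 = -66/7 - 33 = -297/7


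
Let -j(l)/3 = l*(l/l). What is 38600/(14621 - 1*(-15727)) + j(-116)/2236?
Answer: 6054419/4241133 ≈ 1.4275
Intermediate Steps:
j(l) = -3*l (j(l) = -3*l*l/l = -3*l)
38600/(14621 - 1*(-15727)) + j(-116)/2236 = 38600/(14621 - 1*(-15727)) - 3*(-116)/2236 = 38600/(14621 + 15727) + 348*(1/2236) = 38600/30348 + 87/559 = 38600*(1/30348) + 87/559 = 9650/7587 + 87/559 = 6054419/4241133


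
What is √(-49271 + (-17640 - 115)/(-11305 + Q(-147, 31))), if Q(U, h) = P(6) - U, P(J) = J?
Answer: I*√382968348589/2788 ≈ 221.97*I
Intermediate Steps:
Q(U, h) = 6 - U
√(-49271 + (-17640 - 115)/(-11305 + Q(-147, 31))) = √(-49271 + (-17640 - 115)/(-11305 + (6 - 1*(-147)))) = √(-49271 - 17755/(-11305 + (6 + 147))) = √(-49271 - 17755/(-11305 + 153)) = √(-49271 - 17755/(-11152)) = √(-49271 - 17755*(-1/11152)) = √(-49271 + 17755/11152) = √(-549452437/11152) = I*√382968348589/2788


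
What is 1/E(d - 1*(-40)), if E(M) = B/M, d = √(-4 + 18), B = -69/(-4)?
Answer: 160/69 + 4*√14/69 ≈ 2.5357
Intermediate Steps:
B = 69/4 (B = -69*(-¼) = 69/4 ≈ 17.250)
d = √14 ≈ 3.7417
E(M) = 69/(4*M)
1/E(d - 1*(-40)) = 1/(69/(4*(√14 - 1*(-40)))) = 1/(69/(4*(√14 + 40))) = 1/(69/(4*(40 + √14))) = 160/69 + 4*√14/69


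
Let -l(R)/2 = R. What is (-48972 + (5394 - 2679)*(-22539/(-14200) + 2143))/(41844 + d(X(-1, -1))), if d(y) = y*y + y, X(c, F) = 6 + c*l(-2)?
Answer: 5465657999/39618000 ≈ 137.96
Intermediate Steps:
l(R) = -2*R
X(c, F) = 6 + 4*c (X(c, F) = 6 + c*(-2*(-2)) = 6 + c*4 = 6 + 4*c)
d(y) = y + y² (d(y) = y² + y = y + y²)
(-48972 + (5394 - 2679)*(-22539/(-14200) + 2143))/(41844 + d(X(-1, -1))) = (-48972 + (5394 - 2679)*(-22539/(-14200) + 2143))/(41844 + (6 + 4*(-1))*(1 + (6 + 4*(-1)))) = (-48972 + 2715*(-22539*(-1/14200) + 2143))/(41844 + (6 - 4)*(1 + (6 - 4))) = (-48972 + 2715*(22539/14200 + 2143))/(41844 + 2*(1 + 2)) = (-48972 + 2715*(30453139/14200))/(41844 + 2*3) = (-48972 + 16536054477/2840)/(41844 + 6) = (16396973997/2840)/41850 = (16396973997/2840)*(1/41850) = 5465657999/39618000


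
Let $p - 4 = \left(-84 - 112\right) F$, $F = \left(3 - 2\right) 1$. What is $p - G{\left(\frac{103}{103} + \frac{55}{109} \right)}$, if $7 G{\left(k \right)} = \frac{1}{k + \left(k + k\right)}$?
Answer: $- \frac{661357}{3444} \approx -192.03$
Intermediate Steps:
$F = 1$ ($F = 1 \cdot 1 = 1$)
$G{\left(k \right)} = \frac{1}{21 k}$ ($G{\left(k \right)} = \frac{1}{7 \left(k + \left(k + k\right)\right)} = \frac{1}{7 \left(k + 2 k\right)} = \frac{1}{7 \cdot 3 k} = \frac{\frac{1}{3} \frac{1}{k}}{7} = \frac{1}{21 k}$)
$p = -192$ ($p = 4 + \left(-84 - 112\right) 1 = 4 - 196 = -192$)
$p - G{\left(\frac{103}{103} + \frac{55}{109} \right)} = -192 - \frac{1}{21 \left(\frac{103}{103} + \frac{55}{109}\right)} = -192 - \frac{1}{21 \left(103 \cdot \frac{1}{103} + 55 \cdot \frac{1}{109}\right)} = -192 - \frac{1}{21 \left(1 + \frac{55}{109}\right)} = -192 - \frac{1}{21 \cdot \frac{164}{109}} = -192 - \frac{1}{21} \cdot \frac{109}{164} = -192 - \frac{109}{3444} = - \frac{661357}{3444}$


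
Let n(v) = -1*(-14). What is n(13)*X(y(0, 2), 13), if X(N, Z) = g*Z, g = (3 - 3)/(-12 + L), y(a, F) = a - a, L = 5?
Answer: 0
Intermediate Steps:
y(a, F) = 0
n(v) = 14
g = 0 (g = (3 - 3)/(-12 + 5) = 0/(-7) = 0*(-⅐) = 0)
X(N, Z) = 0 (X(N, Z) = 0*Z = 0)
n(13)*X(y(0, 2), 13) = 14*0 = 0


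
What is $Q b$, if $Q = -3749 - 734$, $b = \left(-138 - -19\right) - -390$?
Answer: $-1214893$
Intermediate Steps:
$b = 271$ ($b = \left(-138 + 19\right) + 390 = -119 + 390 = 271$)
$Q = -4483$
$Q b = \left(-4483\right) 271 = -1214893$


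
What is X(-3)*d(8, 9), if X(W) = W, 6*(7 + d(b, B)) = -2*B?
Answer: 30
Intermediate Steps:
d(b, B) = -7 - B/3 (d(b, B) = -7 + (-2*B)/6 = -7 - B/3)
X(-3)*d(8, 9) = -3*(-7 - 1/3*9) = -3*(-7 - 3) = -3*(-10) = 30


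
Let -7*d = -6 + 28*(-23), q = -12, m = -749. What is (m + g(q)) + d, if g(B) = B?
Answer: -4677/7 ≈ -668.14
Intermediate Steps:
d = 650/7 (d = -(-6 + 28*(-23))/7 = -(-6 - 644)/7 = -1/7*(-650) = 650/7 ≈ 92.857)
(m + g(q)) + d = (-749 - 12) + 650/7 = -761 + 650/7 = -4677/7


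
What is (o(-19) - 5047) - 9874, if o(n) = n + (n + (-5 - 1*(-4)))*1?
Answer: -14960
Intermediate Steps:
o(n) = -1 + 2*n (o(n) = n + (n + (-5 + 4))*1 = n + (n - 1)*1 = n + (-1 + n)*1 = n + (-1 + n) = -1 + 2*n)
(o(-19) - 5047) - 9874 = ((-1 + 2*(-19)) - 5047) - 9874 = ((-1 - 38) - 5047) - 9874 = (-39 - 5047) - 9874 = -5086 - 9874 = -14960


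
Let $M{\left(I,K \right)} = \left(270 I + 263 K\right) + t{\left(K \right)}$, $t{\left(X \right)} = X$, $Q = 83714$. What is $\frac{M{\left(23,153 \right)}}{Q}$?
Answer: $\frac{23301}{41857} \approx 0.55668$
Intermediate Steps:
$M{\left(I,K \right)} = 264 K + 270 I$ ($M{\left(I,K \right)} = \left(270 I + 263 K\right) + K = \left(263 K + 270 I\right) + K = 264 K + 270 I$)
$\frac{M{\left(23,153 \right)}}{Q} = \frac{264 \cdot 153 + 270 \cdot 23}{83714} = \left(40392 + 6210\right) \frac{1}{83714} = 46602 \cdot \frac{1}{83714} = \frac{23301}{41857}$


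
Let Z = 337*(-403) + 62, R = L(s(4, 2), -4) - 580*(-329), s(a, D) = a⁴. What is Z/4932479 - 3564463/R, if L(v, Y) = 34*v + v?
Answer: -2515536975571/140772950660 ≈ -17.869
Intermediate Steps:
L(v, Y) = 35*v
R = 199780 (R = 35*4⁴ - 580*(-329) = 35*256 + 190820 = 8960 + 190820 = 199780)
Z = -135749 (Z = -135811 + 62 = -135749)
Z/4932479 - 3564463/R = -135749/4932479 - 3564463/199780 = -135749*1/4932479 - 3564463*1/199780 = -135749/4932479 - 509209/28540 = -2515536975571/140772950660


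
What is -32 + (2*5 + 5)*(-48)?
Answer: -752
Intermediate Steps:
-32 + (2*5 + 5)*(-48) = -32 + (10 + 5)*(-48) = -32 + 15*(-48) = -32 - 720 = -752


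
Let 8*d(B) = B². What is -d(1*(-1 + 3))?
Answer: -½ ≈ -0.50000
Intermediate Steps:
d(B) = B²/8
-d(1*(-1 + 3)) = -(1*(-1 + 3))²/8 = -(1*2)²/8 = -2²/8 = -4/8 = -1*½ = -½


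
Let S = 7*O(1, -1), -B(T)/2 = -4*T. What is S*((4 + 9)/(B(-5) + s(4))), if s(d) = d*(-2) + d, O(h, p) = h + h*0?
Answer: -91/44 ≈ -2.0682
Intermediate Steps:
O(h, p) = h (O(h, p) = h + 0 = h)
B(T) = 8*T (B(T) = -(-8)*T = 8*T)
s(d) = -d (s(d) = -2*d + d = -d)
S = 7 (S = 7*1 = 7)
S*((4 + 9)/(B(-5) + s(4))) = 7*((4 + 9)/(8*(-5) - 1*4)) = 7*(13/(-40 - 4)) = 7*(13/(-44)) = 7*(13*(-1/44)) = 7*(-13/44) = -91/44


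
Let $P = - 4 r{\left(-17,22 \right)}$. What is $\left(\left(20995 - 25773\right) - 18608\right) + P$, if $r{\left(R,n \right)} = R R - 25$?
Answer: $-24442$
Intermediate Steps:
$r{\left(R,n \right)} = -25 + R^{2}$ ($r{\left(R,n \right)} = R^{2} - 25 = -25 + R^{2}$)
$P = -1056$ ($P = - 4 \left(-25 + \left(-17\right)^{2}\right) = - 4 \left(-25 + 289\right) = \left(-4\right) 264 = -1056$)
$\left(\left(20995 - 25773\right) - 18608\right) + P = \left(\left(20995 - 25773\right) - 18608\right) - 1056 = \left(-4778 - 18608\right) - 1056 = -23386 - 1056 = -24442$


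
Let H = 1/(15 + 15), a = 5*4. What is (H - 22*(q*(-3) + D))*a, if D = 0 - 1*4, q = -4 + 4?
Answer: 5282/3 ≈ 1760.7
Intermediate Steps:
q = 0
a = 20
D = -4 (D = 0 - 4 = -4)
H = 1/30 ≈ 0.033333
(H - 22*(q*(-3) + D))*a = (1/30 - 22*(0*(-3) - 4))*20 = (1/30 - 22*(0 - 4))*20 = (1/30 - 22*(-4))*20 = (1/30 + 88)*20 = (2641/30)*20 = 5282/3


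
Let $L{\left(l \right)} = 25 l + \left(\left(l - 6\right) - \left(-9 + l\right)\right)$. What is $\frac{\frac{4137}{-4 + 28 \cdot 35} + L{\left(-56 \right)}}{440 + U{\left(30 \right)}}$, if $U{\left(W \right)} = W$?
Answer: $- \frac{271867}{91744} \approx -2.9633$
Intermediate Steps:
$L{\left(l \right)} = 3 + 25 l$ ($L{\left(l \right)} = 25 l + \left(\left(-6 + l\right) - \left(-9 + l\right)\right) = 25 l + 3 = 3 + 25 l$)
$\frac{\frac{4137}{-4 + 28 \cdot 35} + L{\left(-56 \right)}}{440 + U{\left(30 \right)}} = \frac{\frac{4137}{-4 + 28 \cdot 35} + \left(3 + 25 \left(-56\right)\right)}{440 + 30} = \frac{\frac{4137}{-4 + 980} + \left(3 - 1400\right)}{470} = \left(\frac{4137}{976} - 1397\right) \frac{1}{470} = \left(- \frac{1359335}{976}\right) \frac{1}{470} = - \frac{271867}{91744}$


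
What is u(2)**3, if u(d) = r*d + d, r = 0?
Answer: 8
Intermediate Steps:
u(d) = d (u(d) = 0*d + d = 0 + d = d)
u(2)**3 = 2**3 = 8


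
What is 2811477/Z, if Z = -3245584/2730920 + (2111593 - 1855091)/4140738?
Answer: -1987015625440562745/796164159947 ≈ -2.4957e+6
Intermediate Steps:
Z = -796164159947/706751513685 (Z = -3245584*1/2730920 + 256502*(1/4140738) = -405698/341365 + 128251/2070369 = -796164159947/706751513685 ≈ -1.1265)
2811477/Z = 2811477/(-796164159947/706751513685) = 2811477*(-706751513685/796164159947) = -1987015625440562745/796164159947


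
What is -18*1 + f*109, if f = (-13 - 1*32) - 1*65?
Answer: -12008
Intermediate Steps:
f = -110 (f = (-13 - 32) - 65 = -45 - 65 = -110)
-18*1 + f*109 = -18*1 - 110*109 = -18 - 11990 = -12008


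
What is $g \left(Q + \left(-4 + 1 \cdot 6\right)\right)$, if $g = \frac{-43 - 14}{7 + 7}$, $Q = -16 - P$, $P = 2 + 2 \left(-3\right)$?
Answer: $\frac{285}{7} \approx 40.714$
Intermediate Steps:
$P = -4$ ($P = 2 - 6 = -4$)
$Q = -12$ ($Q = -16 - -4 = -16 + 4 = -12$)
$g = - \frac{57}{14} \approx -4.0714$
$g \left(Q + \left(-4 + 1 \cdot 6\right)\right) = - \frac{57 \left(-12 + \left(-4 + 1 \cdot 6\right)\right)}{14} = - \frac{57 \left(-12 + \left(-4 + 6\right)\right)}{14} = - \frac{57 \left(-12 + 2\right)}{14} = \left(- \frac{57}{14}\right) \left(-10\right) = \frac{285}{7}$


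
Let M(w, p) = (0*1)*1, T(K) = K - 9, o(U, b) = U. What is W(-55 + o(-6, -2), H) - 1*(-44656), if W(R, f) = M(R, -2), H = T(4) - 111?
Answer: 44656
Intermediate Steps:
T(K) = -9 + K
H = -116 (H = (-9 + 4) - 111 = -5 - 111 = -116)
M(w, p) = 0 (M(w, p) = 0*1 = 0)
W(R, f) = 0
W(-55 + o(-6, -2), H) - 1*(-44656) = 0 - 1*(-44656) = 0 + 44656 = 44656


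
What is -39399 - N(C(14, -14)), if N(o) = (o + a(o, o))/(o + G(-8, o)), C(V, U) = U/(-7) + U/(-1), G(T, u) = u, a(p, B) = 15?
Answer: -1260799/32 ≈ -39400.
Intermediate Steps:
C(V, U) = -8*U/7 (C(V, U) = U*(-1/7) + U*(-1) = -U/7 - U = -8*U/7)
N(o) = (15 + o)/(2*o) (N(o) = (o + 15)/(o + o) = (15 + o)/((2*o)) = (15 + o)*(1/(2*o)) = (15 + o)/(2*o))
-39399 - N(C(14, -14)) = -39399 - (15 - 8/7*(-14))/(2*((-8/7*(-14)))) = -39399 - (15 + 16)/(2*16) = -39399 - 31/(2*16) = -39399 - 1*31/32 = -39399 - 31/32 = -1260799/32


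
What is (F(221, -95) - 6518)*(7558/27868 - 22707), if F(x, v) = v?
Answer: 2092323831667/13934 ≈ 1.5016e+8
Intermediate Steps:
(F(221, -95) - 6518)*(7558/27868 - 22707) = (-95 - 6518)*(7558/27868 - 22707) = -6613*(7558*(1/27868) - 22707) = -6613*(3779/13934 - 22707) = -6613*(-316395559/13934) = 2092323831667/13934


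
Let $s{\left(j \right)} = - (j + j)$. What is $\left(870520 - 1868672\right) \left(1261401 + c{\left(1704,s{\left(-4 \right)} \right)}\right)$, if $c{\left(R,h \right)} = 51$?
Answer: $-1259120836704$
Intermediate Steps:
$s{\left(j \right)} = - 2 j$
$\left(870520 - 1868672\right) \left(1261401 + c{\left(1704,s{\left(-4 \right)} \right)}\right) = \left(870520 - 1868672\right) \left(1261401 + 51\right) = \left(-998152\right) 1261452 = -1259120836704$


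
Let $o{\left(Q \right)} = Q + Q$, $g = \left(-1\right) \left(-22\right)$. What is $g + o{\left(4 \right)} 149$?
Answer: $1214$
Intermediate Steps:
$g = 22$
$o{\left(Q \right)} = 2 Q$
$g + o{\left(4 \right)} 149 = 22 + 2 \cdot 4 \cdot 149 = 22 + 8 \cdot 149 = 22 + 1192 = 1214$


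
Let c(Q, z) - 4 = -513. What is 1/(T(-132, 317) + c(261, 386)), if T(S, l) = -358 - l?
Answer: -1/1184 ≈ -0.00084459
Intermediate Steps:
c(Q, z) = -509 (c(Q, z) = 4 - 513 = -509)
1/(T(-132, 317) + c(261, 386)) = 1/((-358 - 1*317) - 509) = 1/((-358 - 317) - 509) = 1/(-675 - 509) = 1/(-1184) = -1/1184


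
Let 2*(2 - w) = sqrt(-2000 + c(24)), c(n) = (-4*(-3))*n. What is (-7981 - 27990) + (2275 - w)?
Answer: -33698 + 2*I*sqrt(107) ≈ -33698.0 + 20.688*I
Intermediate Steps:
c(n) = 12*n
w = 2 - 2*I*sqrt(107) (w = 2 - sqrt(-2000 + 12*24)/2 = 2 - sqrt(-2000 + 288)/2 = 2 - 2*I*sqrt(107) ≈ 2.0 - 20.688*I)
(-7981 - 27990) + (2275 - w) = (-7981 - 27990) + (2275 - (2 - 2*I*sqrt(107))) = -35971 + (2275 + (-2 + 2*I*sqrt(107))) = -35971 + (2273 + 2*I*sqrt(107)) = -33698 + 2*I*sqrt(107)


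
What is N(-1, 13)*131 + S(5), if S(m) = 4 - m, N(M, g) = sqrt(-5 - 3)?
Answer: -1 + 262*I*sqrt(2) ≈ -1.0 + 370.52*I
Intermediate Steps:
N(M, g) = 2*I*sqrt(2) (N(M, g) = sqrt(-8) = 2*I*sqrt(2))
N(-1, 13)*131 + S(5) = (2*I*sqrt(2))*131 + (4 - 1*5) = 262*I*sqrt(2) + (4 - 5) = 262*I*sqrt(2) - 1 = -1 + 262*I*sqrt(2)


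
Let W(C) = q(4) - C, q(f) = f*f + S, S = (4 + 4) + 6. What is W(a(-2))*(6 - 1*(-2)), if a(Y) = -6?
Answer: 288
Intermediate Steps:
S = 14 (S = 8 + 6 = 14)
q(f) = 14 + f² (q(f) = f*f + 14 = f² + 14 = 14 + f²)
W(C) = 30 - C (W(C) = (14 + 4²) - C = (14 + 16) - C = 30 - C)
W(a(-2))*(6 - 1*(-2)) = (30 - 1*(-6))*(6 - 1*(-2)) = (30 + 6)*(6 + 2) = 36*8 = 288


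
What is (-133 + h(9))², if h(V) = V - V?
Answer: 17689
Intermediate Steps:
h(V) = 0
(-133 + h(9))² = (-133 + 0)² = (-133)² = 17689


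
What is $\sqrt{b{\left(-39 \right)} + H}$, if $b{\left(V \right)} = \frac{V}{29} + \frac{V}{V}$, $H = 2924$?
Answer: $\frac{\sqrt{2458794}}{29} \approx 54.071$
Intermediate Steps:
$b{\left(V \right)} = 1 + \frac{V}{29}$ ($b{\left(V \right)} = V \frac{1}{29} + 1 = \frac{V}{29} + 1 = 1 + \frac{V}{29}$)
$\sqrt{b{\left(-39 \right)} + H} = \sqrt{\left(1 + \frac{1}{29} \left(-39\right)\right) + 2924} = \sqrt{\left(1 - \frac{39}{29}\right) + 2924} = \sqrt{- \frac{10}{29} + 2924} = \sqrt{\frac{84786}{29}} = \frac{\sqrt{2458794}}{29}$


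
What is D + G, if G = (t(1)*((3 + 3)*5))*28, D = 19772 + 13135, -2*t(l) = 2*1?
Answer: 32067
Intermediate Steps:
t(l) = -1
D = 32907
G = -840 (G = -(3 + 3)*5*28 = -6*5*28 = -1*30*28 = -30*28 = -840)
D + G = 32907 - 840 = 32067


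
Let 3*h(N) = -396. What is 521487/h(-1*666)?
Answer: -173829/44 ≈ -3950.7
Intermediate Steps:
h(N) = -132 (h(N) = (⅓)*(-396) = -132)
521487/h(-1*666) = 521487/(-132) = 521487*(-1/132) = -173829/44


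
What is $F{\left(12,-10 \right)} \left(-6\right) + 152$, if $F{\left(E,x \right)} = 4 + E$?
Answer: $56$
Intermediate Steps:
$F{\left(12,-10 \right)} \left(-6\right) + 152 = \left(4 + 12\right) \left(-6\right) + 152 = 16 \left(-6\right) + 152 = -96 + 152 = 56$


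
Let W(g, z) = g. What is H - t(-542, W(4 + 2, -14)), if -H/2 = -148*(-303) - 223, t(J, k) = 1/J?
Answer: -48369163/542 ≈ -89242.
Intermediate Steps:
H = -89242 (H = -2*(-148*(-303) - 223) = -2*(44844 - 223) = -2*44621 = -89242)
H - t(-542, W(4 + 2, -14)) = -89242 - 1/(-542) = -89242 - 1*(-1/542) = -89242 + 1/542 = -48369163/542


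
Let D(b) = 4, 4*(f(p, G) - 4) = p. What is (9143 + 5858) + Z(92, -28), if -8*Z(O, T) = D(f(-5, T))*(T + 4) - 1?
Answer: 120105/8 ≈ 15013.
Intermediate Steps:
f(p, G) = 4 + p/4
Z(O, T) = -15/8 - T/2 (Z(O, T) = -(4*(T + 4) - 1)/8 = -(4*(4 + T) - 1)/8 = -((16 + 4*T) - 1)/8 = -(15 + 4*T)/8 = -15/8 - T/2)
(9143 + 5858) + Z(92, -28) = (9143 + 5858) + (-15/8 - ½*(-28)) = 15001 + (-15/8 + 14) = 15001 + 97/8 = 120105/8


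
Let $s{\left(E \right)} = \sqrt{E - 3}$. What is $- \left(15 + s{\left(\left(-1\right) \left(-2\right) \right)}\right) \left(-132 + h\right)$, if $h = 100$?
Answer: $480 + 32 i \approx 480.0 + 32.0 i$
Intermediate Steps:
$s{\left(E \right)} = \sqrt{-3 + E}$
$- \left(15 + s{\left(\left(-1\right) \left(-2\right) \right)}\right) \left(-132 + h\right) = - \left(15 + \sqrt{-3 - -2}\right) \left(-132 + 100\right) = - \left(15 + \sqrt{-3 + 2}\right) \left(-32\right) = - \left(15 + \sqrt{-1}\right) \left(-32\right) = - \left(15 + i\right) \left(-32\right) = - (-480 - 32 i) = 480 + 32 i$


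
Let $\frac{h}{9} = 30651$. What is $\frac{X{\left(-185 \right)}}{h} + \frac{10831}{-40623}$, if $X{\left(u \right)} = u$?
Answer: $- \frac{998448028}{3735406719} \approx -0.26729$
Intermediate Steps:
$h = 275859$ ($h = 9 \cdot 30651 = 275859$)
$\frac{X{\left(-185 \right)}}{h} + \frac{10831}{-40623} = - \frac{185}{275859} + \frac{10831}{-40623} = \left(-185\right) \frac{1}{275859} + 10831 \left(- \frac{1}{40623}\right) = - \frac{185}{275859} - \frac{10831}{40623} = - \frac{998448028}{3735406719}$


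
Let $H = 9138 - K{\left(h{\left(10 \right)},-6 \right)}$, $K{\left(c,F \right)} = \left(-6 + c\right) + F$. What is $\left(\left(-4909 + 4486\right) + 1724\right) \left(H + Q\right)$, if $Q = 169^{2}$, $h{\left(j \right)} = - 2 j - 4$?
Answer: $49093235$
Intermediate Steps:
$h{\left(j \right)} = -4 - 2 j$
$K{\left(c,F \right)} = -6 + F + c$
$H = 9174$ ($H = 9138 - \left(-6 - 6 - 24\right) = 9138 - -36 = 9138 + 36 = 9174$)
$Q = 28561$
$\left(\left(-4909 + 4486\right) + 1724\right) \left(H + Q\right) = \left(\left(-4909 + 4486\right) + 1724\right) \left(9174 + 28561\right) = \left(-423 + 1724\right) 37735 = 1301 \cdot 37735 = 49093235$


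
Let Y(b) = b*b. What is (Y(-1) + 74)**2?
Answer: 5625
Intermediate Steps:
Y(b) = b**2
(Y(-1) + 74)**2 = ((-1)**2 + 74)**2 = (1 + 74)**2 = 75**2 = 5625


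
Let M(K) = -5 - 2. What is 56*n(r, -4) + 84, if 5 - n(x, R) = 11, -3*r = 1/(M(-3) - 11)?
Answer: -252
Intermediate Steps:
M(K) = -7
r = 1/54 (r = -1/(3*(-7 - 11)) = -⅓/(-18) = -⅓*(-1/18) = 1/54 ≈ 0.018519)
n(x, R) = -6 (n(x, R) = 5 - 1*11 = 5 - 11 = -6)
56*n(r, -4) + 84 = 56*(-6) + 84 = -336 + 84 = -252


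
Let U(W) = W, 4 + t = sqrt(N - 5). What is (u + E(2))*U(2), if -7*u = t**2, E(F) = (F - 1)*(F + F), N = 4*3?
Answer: 10/7 + 16*sqrt(7)/7 ≈ 7.4760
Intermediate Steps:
N = 12
t = -4 + sqrt(7) (t = -4 + sqrt(12 - 5) = -4 + sqrt(7) ≈ -1.3542)
E(F) = 2*F*(-1 + F) (E(F) = (-1 + F)*(2*F) = 2*F*(-1 + F))
u = -(-4 + sqrt(7))**2/7 ≈ -0.26200
(u + E(2))*U(2) = ((-23/7 + 8*sqrt(7)/7) + 2*2*(-1 + 2))*2 = ((-23/7 + 8*sqrt(7)/7) + 2*2*1)*2 = ((-23/7 + 8*sqrt(7)/7) + 4)*2 = (5/7 + 8*sqrt(7)/7)*2 = 10/7 + 16*sqrt(7)/7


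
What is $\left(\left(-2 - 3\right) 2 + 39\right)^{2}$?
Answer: $841$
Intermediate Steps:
$\left(\left(-2 - 3\right) 2 + 39\right)^{2} = \left(\left(-5\right) 2 + 39\right)^{2} = \left(-10 + 39\right)^{2} = 29^{2} = 841$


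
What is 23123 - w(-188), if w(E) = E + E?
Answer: 23499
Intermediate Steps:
w(E) = 2*E
23123 - w(-188) = 23123 - 2*(-188) = 23123 - 1*(-376) = 23123 + 376 = 23499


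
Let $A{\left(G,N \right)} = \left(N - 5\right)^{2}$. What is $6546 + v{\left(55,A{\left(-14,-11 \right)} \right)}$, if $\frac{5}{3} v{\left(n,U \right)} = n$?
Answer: $6579$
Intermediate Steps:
$A{\left(G,N \right)} = \left(-5 + N\right)^{2}$
$v{\left(n,U \right)} = \frac{3 n}{5}$
$6546 + v{\left(55,A{\left(-14,-11 \right)} \right)} = 6546 + \frac{3}{5} \cdot 55 = 6546 + 33 = 6579$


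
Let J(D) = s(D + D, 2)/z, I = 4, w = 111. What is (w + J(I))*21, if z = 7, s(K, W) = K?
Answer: 2355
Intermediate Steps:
J(D) = 2*D/7 (J(D) = (D + D)/7 = (2*D)*(1/7) = 2*D/7)
(w + J(I))*21 = (111 + (2/7)*4)*21 = (111 + 8/7)*21 = (785/7)*21 = 2355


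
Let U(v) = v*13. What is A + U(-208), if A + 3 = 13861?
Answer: 11154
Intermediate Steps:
U(v) = 13*v
A = 13858 (A = -3 + 13861 = 13858)
A + U(-208) = 13858 + 13*(-208) = 13858 - 2704 = 11154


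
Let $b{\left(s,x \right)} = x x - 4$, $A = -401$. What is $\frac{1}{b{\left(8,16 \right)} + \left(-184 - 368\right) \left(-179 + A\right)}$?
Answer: $\frac{1}{320412} \approx 3.121 \cdot 10^{-6}$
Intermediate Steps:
$b{\left(s,x \right)} = -4 + x^{2}$ ($b{\left(s,x \right)} = x^{2} - 4 = -4 + x^{2}$)
$\frac{1}{b{\left(8,16 \right)} + \left(-184 - 368\right) \left(-179 + A\right)} = \frac{1}{\left(-4 + 16^{2}\right) + \left(-184 - 368\right) \left(-179 - 401\right)} = \frac{1}{\left(-4 + 256\right) - -320160} = \frac{1}{252 + 320160} = \frac{1}{320412}$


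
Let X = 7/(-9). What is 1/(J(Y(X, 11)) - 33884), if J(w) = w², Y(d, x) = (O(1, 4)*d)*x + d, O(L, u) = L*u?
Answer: -1/32659 ≈ -3.0619e-5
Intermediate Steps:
X = -7/9 (X = 7*(-⅑) = -7/9 ≈ -0.77778)
Y(d, x) = d + 4*d*x (Y(d, x) = ((1*4)*d)*x + d = (4*d)*x + d = 4*d*x + d = d + 4*d*x)
1/(J(Y(X, 11)) - 33884) = 1/((-7*(1 + 4*11)/9)² - 33884) = 1/((-7*(1 + 44)/9)² - 33884) = 1/((-7/9*45)² - 33884) = 1/((-35)² - 33884) = 1/(1225 - 33884) = 1/(-32659) = -1/32659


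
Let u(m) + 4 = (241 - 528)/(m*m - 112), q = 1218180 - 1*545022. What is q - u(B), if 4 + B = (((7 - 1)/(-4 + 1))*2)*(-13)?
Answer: 1475571391/2192 ≈ 6.7316e+5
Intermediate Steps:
q = 673158 (q = 1218180 - 545022 = 673158)
B = 48 (B = -4 + (((7 - 1)/(-4 + 1))*2)*(-13) = -4 + ((6/(-3))*2)*(-13) = -4 + ((6*(-1/3))*2)*(-13) = -4 - 2*2*(-13) = -4 - 4*(-13) = -4 + 52 = 48)
u(m) = -4 - 287/(-112 + m**2) (u(m) = -4 + (241 - 528)/(m*m - 112) = -4 - 287/(m**2 - 112) = -4 - 287/(-112 + m**2))
q - u(B) = 673158 - (161 - 4*48**2)/(-112 + 48**2) = 673158 - (161 - 4*2304)/(-112 + 2304) = 673158 - (161 - 9216)/2192 = 673158 - (-9055)/2192 = 673158 - 1*(-9055/2192) = 673158 + 9055/2192 = 1475571391/2192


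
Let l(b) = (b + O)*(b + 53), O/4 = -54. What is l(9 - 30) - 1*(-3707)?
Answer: -3877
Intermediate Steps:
O = -216 (O = 4*(-54) = -216)
l(b) = (-216 + b)*(53 + b) (l(b) = (b - 216)*(b + 53) = (-216 + b)*(53 + b))
l(9 - 30) - 1*(-3707) = (-11448 + (9 - 30)**2 - 163*(9 - 30)) - 1*(-3707) = (-11448 + (-21)**2 - 163*(-21)) + 3707 = (-11448 + 441 + 3423) + 3707 = -7584 + 3707 = -3877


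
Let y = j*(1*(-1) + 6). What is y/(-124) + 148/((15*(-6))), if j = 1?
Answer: -9401/5580 ≈ -1.6848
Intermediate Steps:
y = 5 (y = 1*(1*(-1) + 6) = 1*(-1 + 6) = 1*5 = 5)
y/(-124) + 148/((15*(-6))) = 5/(-124) + 148/((15*(-6))) = 5*(-1/124) + 148/(-90) = -5/124 + 148*(-1/90) = -5/124 - 74/45 = -9401/5580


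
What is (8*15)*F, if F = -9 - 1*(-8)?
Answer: -120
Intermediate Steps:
F = -1 (F = -9 + 8 = -1)
(8*15)*F = (8*15)*(-1) = 120*(-1) = -120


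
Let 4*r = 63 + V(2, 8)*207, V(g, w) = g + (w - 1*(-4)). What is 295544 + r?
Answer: 1185137/4 ≈ 2.9628e+5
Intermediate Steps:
V(g, w) = 4 + g + w (V(g, w) = g + (w + 4) = g + (4 + w) = 4 + g + w)
r = 2961/4 (r = (63 + (4 + 2 + 8)*207)/4 = (63 + 14*207)/4 = (63 + 2898)/4 = (¼)*2961 = 2961/4 ≈ 740.25)
295544 + r = 295544 + 2961/4 = 1185137/4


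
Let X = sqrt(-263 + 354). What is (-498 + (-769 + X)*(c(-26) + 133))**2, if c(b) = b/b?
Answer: 10722993932 - 27749792*sqrt(91) ≈ 1.0458e+10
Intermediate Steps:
c(b) = 1
X = sqrt(91) ≈ 9.5394
(-498 + (-769 + X)*(c(-26) + 133))**2 = (-498 + (-769 + sqrt(91))*(1 + 133))**2 = (-498 + (-769 + sqrt(91))*134)**2 = (-498 + (-103046 + 134*sqrt(91)))**2 = (-103544 + 134*sqrt(91))**2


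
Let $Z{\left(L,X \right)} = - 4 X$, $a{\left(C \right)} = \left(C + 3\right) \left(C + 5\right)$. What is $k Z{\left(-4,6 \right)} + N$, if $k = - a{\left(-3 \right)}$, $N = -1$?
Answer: $-1$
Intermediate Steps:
$a{\left(C \right)} = \left(3 + C\right) \left(5 + C\right)$
$k = 0$ ($k = - (15 + \left(-3\right)^{2} + 8 \left(-3\right)) = - (15 + 9 - 24) = \left(-1\right) 0 = 0$)
$k Z{\left(-4,6 \right)} + N = 0 \left(\left(-4\right) 6\right) - 1 = 0 \left(-24\right) - 1 = 0 - 1 = -1$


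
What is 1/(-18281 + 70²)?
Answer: -1/13381 ≈ -7.4733e-5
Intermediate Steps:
1/(-18281 + 70²) = 1/(-18281 + 4900) = 1/(-13381) = -1/13381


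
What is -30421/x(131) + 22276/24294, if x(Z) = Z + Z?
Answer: -366605731/3182514 ≈ -115.19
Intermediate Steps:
x(Z) = 2*Z
-30421/x(131) + 22276/24294 = -30421/(2*131) + 22276/24294 = -30421/262 + 22276*(1/24294) = -30421*1/262 + 11138/12147 = -30421/262 + 11138/12147 = -366605731/3182514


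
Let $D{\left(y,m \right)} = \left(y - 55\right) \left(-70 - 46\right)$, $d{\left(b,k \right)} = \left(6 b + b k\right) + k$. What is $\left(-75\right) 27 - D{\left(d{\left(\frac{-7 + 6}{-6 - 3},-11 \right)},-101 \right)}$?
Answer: $- \frac{87709}{9} \approx -9745.4$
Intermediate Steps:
$d{\left(b,k \right)} = k + 6 b + b k$
$D{\left(y,m \right)} = 6380 - 116 y$ ($D{\left(y,m \right)} = \left(-55 + y\right) \left(-116\right) = 6380 - 116 y$)
$\left(-75\right) 27 - D{\left(d{\left(\frac{-7 + 6}{-6 - 3},-11 \right)},-101 \right)} = \left(-75\right) 27 - \left(6380 - 116 \left(-11 + 6 \frac{-7 + 6}{-6 - 3} + \frac{-7 + 6}{-6 - 3} \left(-11\right)\right)\right) = -2025 - \left(6380 - 116 \left(-11 + 6 \left(- \frac{1}{-9}\right) + - \frac{1}{-9} \left(-11\right)\right)\right) = -2025 - \left(6380 - 116 \left(-11 + 6 \left(\left(-1\right) \left(- \frac{1}{9}\right)\right) + \left(-1\right) \left(- \frac{1}{9}\right) \left(-11\right)\right)\right) = -2025 - \left(6380 - 116 \left(-11 + 6 \cdot \frac{1}{9} + \frac{1}{9} \left(-11\right)\right)\right) = -2025 - \left(6380 - 116 \left(-11 + \frac{2}{3} - \frac{11}{9}\right)\right) = -2025 - \left(6380 - - \frac{12064}{9}\right) = -2025 - \left(6380 + \frac{12064}{9}\right) = -2025 - \frac{69484}{9} = - \frac{87709}{9}$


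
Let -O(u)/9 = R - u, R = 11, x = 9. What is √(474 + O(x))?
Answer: 2*√114 ≈ 21.354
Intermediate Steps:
O(u) = -99 + 9*u (O(u) = -9*(11 - u) = -99 + 9*u)
√(474 + O(x)) = √(474 + (-99 + 9*9)) = √(474 + (-99 + 81)) = √(474 - 18) = √456 = 2*√114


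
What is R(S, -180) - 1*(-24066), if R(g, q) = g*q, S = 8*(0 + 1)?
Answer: 22626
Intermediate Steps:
S = 8 (S = 8*1 = 8)
R(S, -180) - 1*(-24066) = 8*(-180) - 1*(-24066) = -1440 + 24066 = 22626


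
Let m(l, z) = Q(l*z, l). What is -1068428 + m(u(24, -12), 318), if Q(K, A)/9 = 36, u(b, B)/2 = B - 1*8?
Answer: -1068104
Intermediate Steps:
u(b, B) = -16 + 2*B (u(b, B) = 2*(B - 1*8) = 2*(B - 8) = 2*(-8 + B) = -16 + 2*B)
Q(K, A) = 324 (Q(K, A) = 9*36 = 324)
m(l, z) = 324
-1068428 + m(u(24, -12), 318) = -1068428 + 324 = -1068104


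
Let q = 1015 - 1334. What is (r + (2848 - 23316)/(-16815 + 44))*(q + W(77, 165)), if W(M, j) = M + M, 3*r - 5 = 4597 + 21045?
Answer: -23660298255/16771 ≈ -1.4108e+6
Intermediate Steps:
q = -319
r = 8549 (r = 5/3 + (4597 + 21045)/3 = 5/3 + (⅓)*25642 = 5/3 + 25642/3 = 8549)
W(M, j) = 2*M
(r + (2848 - 23316)/(-16815 + 44))*(q + W(77, 165)) = (8549 + (2848 - 23316)/(-16815 + 44))*(-319 + 2*77) = (8549 - 20468/(-16771))*(-319 + 154) = (8549 - 20468*(-1/16771))*(-165) = (8549 + 20468/16771)*(-165) = (143395747/16771)*(-165) = -23660298255/16771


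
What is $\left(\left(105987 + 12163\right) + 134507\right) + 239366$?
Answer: $492023$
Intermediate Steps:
$\left(\left(105987 + 12163\right) + 134507\right) + 239366 = \left(118150 + 134507\right) + 239366 = 252657 + 239366 = 492023$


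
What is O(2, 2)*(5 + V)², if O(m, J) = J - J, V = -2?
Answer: 0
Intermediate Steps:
O(m, J) = 0
O(2, 2)*(5 + V)² = 0*(5 - 2)² = 0*3² = 0*9 = 0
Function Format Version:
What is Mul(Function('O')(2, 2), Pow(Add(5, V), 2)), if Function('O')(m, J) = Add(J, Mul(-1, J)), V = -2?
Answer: 0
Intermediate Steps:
Function('O')(m, J) = 0
Mul(Function('O')(2, 2), Pow(Add(5, V), 2)) = Mul(0, Pow(Add(5, -2), 2)) = Mul(0, Pow(3, 2)) = Mul(0, 9) = 0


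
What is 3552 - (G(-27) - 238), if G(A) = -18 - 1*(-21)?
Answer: 3787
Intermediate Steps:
G(A) = 3 (G(A) = -18 + 21 = 3)
3552 - (G(-27) - 238) = 3552 - (3 - 238) = 3552 - 1*(-235) = 3552 + 235 = 3787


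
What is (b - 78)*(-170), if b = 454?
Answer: -63920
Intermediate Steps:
(b - 78)*(-170) = (454 - 78)*(-170) = 376*(-170) = -63920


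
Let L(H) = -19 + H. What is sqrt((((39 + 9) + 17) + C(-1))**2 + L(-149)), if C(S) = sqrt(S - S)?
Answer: sqrt(4057) ≈ 63.695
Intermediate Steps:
C(S) = 0 (C(S) = sqrt(0) = 0)
sqrt((((39 + 9) + 17) + C(-1))**2 + L(-149)) = sqrt((((39 + 9) + 17) + 0)**2 + (-19 - 149)) = sqrt(((48 + 17) + 0)**2 - 168) = sqrt((65 + 0)**2 - 168) = sqrt(65**2 - 168) = sqrt(4225 - 168) = sqrt(4057)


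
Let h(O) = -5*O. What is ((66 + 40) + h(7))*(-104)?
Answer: -7384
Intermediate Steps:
((66 + 40) + h(7))*(-104) = ((66 + 40) - 5*7)*(-104) = (106 - 35)*(-104) = 71*(-104) = -7384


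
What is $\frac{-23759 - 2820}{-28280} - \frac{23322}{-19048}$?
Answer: $\frac{20818267}{9619240} \approx 2.1642$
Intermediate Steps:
$\frac{-23759 - 2820}{-28280} - \frac{23322}{-19048} = \left(-26579\right) \left(- \frac{1}{28280}\right) - - \frac{11661}{9524} = \frac{3797}{4040} + \frac{11661}{9524} = \frac{20818267}{9619240}$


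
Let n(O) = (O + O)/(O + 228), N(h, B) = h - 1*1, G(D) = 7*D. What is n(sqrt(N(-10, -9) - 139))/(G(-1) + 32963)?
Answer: 5*sqrt(6)/(16478*(-228*I + 5*sqrt(6))) ≈ 1.7461e-7 + 3.2505e-6*I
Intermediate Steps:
N(h, B) = -1 + h (N(h, B) = h - 1 = -1 + h)
n(O) = 2*O/(228 + O) (n(O) = (2*O)/(228 + O) = 2*O/(228 + O))
n(sqrt(N(-10, -9) - 139))/(G(-1) + 32963) = (2*sqrt((-1 - 10) - 139)/(228 + sqrt((-1 - 10) - 139)))/(7*(-1) + 32963) = (2*sqrt(-11 - 139)/(228 + sqrt(-11 - 139)))/(-7 + 32963) = (2*sqrt(-150)/(228 + sqrt(-150)))/32956 = (2*(5*I*sqrt(6))/(228 + 5*I*sqrt(6)))*(1/32956) = (10*I*sqrt(6)/(228 + 5*I*sqrt(6)))*(1/32956) = 5*I*sqrt(6)/(16478*(228 + 5*I*sqrt(6)))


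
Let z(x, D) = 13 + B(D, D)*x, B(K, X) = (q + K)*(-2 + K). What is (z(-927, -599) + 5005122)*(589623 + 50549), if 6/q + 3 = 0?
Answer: -211146773329024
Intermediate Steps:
q = -2 (q = 6/(-3 + 0) = 6/(-3) = 6*(-1/3) = -2)
B(K, X) = (-2 + K)**2 (B(K, X) = (-2 + K)*(-2 + K) = (-2 + K)**2)
z(x, D) = 13 + x*(4 + D**2 - 4*D) (z(x, D) = 13 + (4 + D**2 - 4*D)*x = 13 + x*(4 + D**2 - 4*D))
(z(-927, -599) + 5005122)*(589623 + 50549) = ((13 - 927*(4 + (-599)**2 - 4*(-599))) + 5005122)*(589623 + 50549) = ((13 - 927*(4 + 358801 + 2396)) + 5005122)*640172 = ((13 - 927*361201) + 5005122)*640172 = ((13 - 334833327) + 5005122)*640172 = (-334833314 + 5005122)*640172 = -329828192*640172 = -211146773329024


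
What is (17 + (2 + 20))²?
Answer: 1521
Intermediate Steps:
(17 + (2 + 20))² = (17 + 22)² = 39² = 1521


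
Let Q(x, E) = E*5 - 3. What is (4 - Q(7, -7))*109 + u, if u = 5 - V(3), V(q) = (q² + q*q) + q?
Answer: 4562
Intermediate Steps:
V(q) = q + 2*q² (V(q) = (q² + q²) + q = 2*q² + q = q + 2*q²)
Q(x, E) = -3 + 5*E (Q(x, E) = 5*E - 3 = -3 + 5*E)
u = -16 (u = 5 - 3*(1 + 2*3) = 5 - 3*(1 + 6) = 5 - 3*7 = 5 - 1*21 = 5 - 21 = -16)
(4 - Q(7, -7))*109 + u = (4 - (-3 + 5*(-7)))*109 - 16 = (4 - (-3 - 35))*109 - 16 = (4 - 1*(-38))*109 - 16 = (4 + 38)*109 - 16 = 42*109 - 16 = 4578 - 16 = 4562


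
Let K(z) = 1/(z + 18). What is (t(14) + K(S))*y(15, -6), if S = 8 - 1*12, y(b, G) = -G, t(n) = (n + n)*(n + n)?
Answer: 32931/7 ≈ 4704.4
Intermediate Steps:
t(n) = 4*n² (t(n) = (2*n)*(2*n) = 4*n²)
S = -4 (S = 8 - 12 = -4)
K(z) = 1/(18 + z)
(t(14) + K(S))*y(15, -6) = (4*14² + 1/(18 - 4))*(-1*(-6)) = (4*196 + 1/14)*6 = (784 + 1/14)*6 = (10977/14)*6 = 32931/7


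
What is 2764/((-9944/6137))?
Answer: -4240667/2486 ≈ -1705.8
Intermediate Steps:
2764/((-9944/6137)) = 2764/((-9944*1/6137)) = 2764/(-9944/6137) = 2764*(-6137/9944) = -4240667/2486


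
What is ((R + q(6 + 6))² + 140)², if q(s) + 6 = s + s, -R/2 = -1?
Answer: 291600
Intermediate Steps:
R = 2 (R = -2*(-1) = 2)
q(s) = -6 + 2*s (q(s) = -6 + (s + s) = -6 + 2*s)
((R + q(6 + 6))² + 140)² = ((2 + (-6 + 2*(6 + 6)))² + 140)² = ((2 + (-6 + 2*12))² + 140)² = ((2 + (-6 + 24))² + 140)² = ((2 + 18)² + 140)² = (20² + 140)² = (400 + 140)² = 540² = 291600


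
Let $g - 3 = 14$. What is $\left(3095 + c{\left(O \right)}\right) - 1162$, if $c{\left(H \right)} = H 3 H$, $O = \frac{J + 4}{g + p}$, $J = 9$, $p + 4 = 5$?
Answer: $\frac{208933}{108} \approx 1934.6$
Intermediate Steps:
$p = 1$ ($p = -4 + 5 = 1$)
$g = 17$ ($g = 3 + 14 = 17$)
$O = \frac{13}{18}$ ($O = \frac{9 + 4}{17 + 1} = \frac{13}{18} \approx 0.72222$)
$c{\left(H \right)} = 3 H^{2}$ ($c{\left(H \right)} = 3 H H = 3 H^{2}$)
$\left(3095 + c{\left(O \right)}\right) - 1162 = \left(3095 + 3 \left(\frac{13}{18}\right)^{2}\right) - 1162 = \left(3095 + 3 \cdot \frac{169}{324}\right) - 1162 = \left(3095 + \frac{169}{108}\right) - 1162 = \frac{334429}{108} - 1162 = \frac{208933}{108}$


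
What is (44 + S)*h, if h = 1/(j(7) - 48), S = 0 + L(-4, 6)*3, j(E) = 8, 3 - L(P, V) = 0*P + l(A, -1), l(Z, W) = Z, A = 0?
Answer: -53/40 ≈ -1.3250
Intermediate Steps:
L(P, V) = 3 (L(P, V) = 3 - (0*P + 0) = 3 - (0 + 0) = 3 - 1*0 = 3 + 0 = 3)
S = 9 (S = 0 + 3*3 = 0 + 9 = 9)
h = -1/40 (h = 1/(8 - 48) = 1/(-40) = -1/40 ≈ -0.025000)
(44 + S)*h = (44 + 9)*(-1/40) = 53*(-1/40) = -53/40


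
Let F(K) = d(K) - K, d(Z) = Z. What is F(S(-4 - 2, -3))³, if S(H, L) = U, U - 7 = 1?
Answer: 0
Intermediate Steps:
U = 8 (U = 7 + 1 = 8)
S(H, L) = 8
F(K) = 0 (F(K) = K - K = 0)
F(S(-4 - 2, -3))³ = 0³ = 0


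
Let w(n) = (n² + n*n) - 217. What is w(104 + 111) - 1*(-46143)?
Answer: 138376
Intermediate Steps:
w(n) = -217 + 2*n² (w(n) = (n² + n²) - 217 = 2*n² - 217 = -217 + 2*n²)
w(104 + 111) - 1*(-46143) = (-217 + 2*(104 + 111)²) - 1*(-46143) = (-217 + 2*215²) + 46143 = (-217 + 2*46225) + 46143 = (-217 + 92450) + 46143 = 92233 + 46143 = 138376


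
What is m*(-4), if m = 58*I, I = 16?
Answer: -3712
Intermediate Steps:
m = 928 (m = 58*16 = 928)
m*(-4) = 928*(-4) = -3712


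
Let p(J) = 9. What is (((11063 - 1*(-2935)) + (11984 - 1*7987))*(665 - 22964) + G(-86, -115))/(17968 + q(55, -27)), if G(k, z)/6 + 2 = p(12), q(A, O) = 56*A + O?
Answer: -12159711/637 ≈ -19089.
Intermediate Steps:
q(A, O) = O + 56*A
G(k, z) = 42 (G(k, z) = -12 + 6*9 = -12 + 54 = 42)
(((11063 - 1*(-2935)) + (11984 - 1*7987))*(665 - 22964) + G(-86, -115))/(17968 + q(55, -27)) = (((11063 - 1*(-2935)) + (11984 - 1*7987))*(665 - 22964) + 42)/(17968 + (-27 + 56*55)) = (((11063 + 2935) + (11984 - 7987))*(-22299) + 42)/(17968 + (-27 + 3080)) = ((13998 + 3997)*(-22299) + 42)/(17968 + 3053) = (17995*(-22299) + 42)/21021 = (-401270505 + 42)*(1/21021) = -401270463*1/21021 = -12159711/637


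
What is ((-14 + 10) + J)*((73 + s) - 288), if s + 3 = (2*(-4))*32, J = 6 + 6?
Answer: -3792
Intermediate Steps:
J = 12
s = -259 (s = -3 + (2*(-4))*32 = -3 - 8*32 = -3 - 256 = -259)
((-14 + 10) + J)*((73 + s) - 288) = ((-14 + 10) + 12)*((73 - 259) - 288) = (-4 + 12)*(-186 - 288) = 8*(-474) = -3792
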